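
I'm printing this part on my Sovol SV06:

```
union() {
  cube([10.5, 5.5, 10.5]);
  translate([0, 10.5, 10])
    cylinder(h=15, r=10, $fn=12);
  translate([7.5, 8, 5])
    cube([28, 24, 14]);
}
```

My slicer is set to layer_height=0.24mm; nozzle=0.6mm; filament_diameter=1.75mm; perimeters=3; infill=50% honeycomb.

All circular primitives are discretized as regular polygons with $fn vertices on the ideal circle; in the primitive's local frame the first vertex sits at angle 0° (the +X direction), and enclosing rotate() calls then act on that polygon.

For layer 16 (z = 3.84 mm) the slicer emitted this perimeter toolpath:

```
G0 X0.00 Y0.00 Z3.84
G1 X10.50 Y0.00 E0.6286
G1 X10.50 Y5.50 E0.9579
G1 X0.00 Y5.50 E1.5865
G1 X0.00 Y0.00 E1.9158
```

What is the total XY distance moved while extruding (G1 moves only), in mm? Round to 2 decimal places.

Sum the Euclidean lengths of each G1 segment: total = 32.00 mm.

32.00 mm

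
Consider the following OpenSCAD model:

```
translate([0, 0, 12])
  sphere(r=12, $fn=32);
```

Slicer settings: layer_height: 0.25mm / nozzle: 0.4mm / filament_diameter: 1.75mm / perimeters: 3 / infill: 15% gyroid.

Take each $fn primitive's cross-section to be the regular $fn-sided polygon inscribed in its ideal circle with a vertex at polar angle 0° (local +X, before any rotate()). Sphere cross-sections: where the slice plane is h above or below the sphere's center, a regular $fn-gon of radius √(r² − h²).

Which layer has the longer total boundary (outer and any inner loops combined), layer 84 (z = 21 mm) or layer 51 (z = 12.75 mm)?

layer 51 (z = 12.75 mm)

Layer 84 (z = 21): the sphere: section is a regular 32-gon, circumradius = √(r²−h²) = √(12²−9²) = 7.937 (perimeter = 2·32·7.937·sin(180°/32) = 49.79 mm). So its perimeter = 49.79 mm. Layer 51 (z = 12.75): the sphere: section is a regular 32-gon, circumradius = √(r²−h²) = √(12²−0.75²) = 11.977 (perimeter = 2·32·11.977·sin(180°/32) = 75.13 mm). So its perimeter = 75.13 mm. Layer 51 is larger (75.13 vs 49.79 mm).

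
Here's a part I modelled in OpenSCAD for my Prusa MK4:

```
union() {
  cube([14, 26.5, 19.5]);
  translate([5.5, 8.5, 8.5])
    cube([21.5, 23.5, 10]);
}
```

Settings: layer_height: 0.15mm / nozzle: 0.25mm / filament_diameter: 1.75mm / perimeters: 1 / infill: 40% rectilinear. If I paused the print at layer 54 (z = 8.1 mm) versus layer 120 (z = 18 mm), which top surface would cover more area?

Layer 54 (z = 8.1): the 14×26.5 cube contributes its full rectangle (area 371.00 mm²); the cube at (5.5, 8.5) does not reach this height (z outside [8.5, 18.5]); Combining (union): only the 14×26.5 cube is present, so the union is just that shape — area = 371.00 mm². So its area = 371.00 mm². Layer 120 (z = 18): the 14×26.5 cube contributes its full rectangle (area 371.00 mm²); the cube at (5.5, 8.5) (footprint 21.5×23.5) is included at this height (area 505.25 mm²); Combining (union): the regions partially overlap — summed areas 876.25 mm² minus the doubly-counted overlap 153.00 mm² gives 723.25 mm² — area = 723.25 mm². So its area = 723.25 mm². Layer 120 is larger (723.25 vs 371.00 mm²).

layer 120 (z = 18 mm)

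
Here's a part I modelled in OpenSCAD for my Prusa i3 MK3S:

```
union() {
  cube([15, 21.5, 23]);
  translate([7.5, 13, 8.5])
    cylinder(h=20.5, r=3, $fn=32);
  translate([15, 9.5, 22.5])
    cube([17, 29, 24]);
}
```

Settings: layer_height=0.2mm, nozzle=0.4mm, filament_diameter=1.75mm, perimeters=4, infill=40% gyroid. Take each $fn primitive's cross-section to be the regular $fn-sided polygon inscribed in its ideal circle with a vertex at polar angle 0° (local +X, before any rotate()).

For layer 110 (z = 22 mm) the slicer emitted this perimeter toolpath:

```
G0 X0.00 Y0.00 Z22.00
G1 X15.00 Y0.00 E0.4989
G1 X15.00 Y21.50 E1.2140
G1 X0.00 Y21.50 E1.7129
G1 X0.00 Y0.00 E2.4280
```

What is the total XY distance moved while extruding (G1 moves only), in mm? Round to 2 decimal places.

73.00 mm

Sum the Euclidean lengths of each G1 segment: total = 73.00 mm.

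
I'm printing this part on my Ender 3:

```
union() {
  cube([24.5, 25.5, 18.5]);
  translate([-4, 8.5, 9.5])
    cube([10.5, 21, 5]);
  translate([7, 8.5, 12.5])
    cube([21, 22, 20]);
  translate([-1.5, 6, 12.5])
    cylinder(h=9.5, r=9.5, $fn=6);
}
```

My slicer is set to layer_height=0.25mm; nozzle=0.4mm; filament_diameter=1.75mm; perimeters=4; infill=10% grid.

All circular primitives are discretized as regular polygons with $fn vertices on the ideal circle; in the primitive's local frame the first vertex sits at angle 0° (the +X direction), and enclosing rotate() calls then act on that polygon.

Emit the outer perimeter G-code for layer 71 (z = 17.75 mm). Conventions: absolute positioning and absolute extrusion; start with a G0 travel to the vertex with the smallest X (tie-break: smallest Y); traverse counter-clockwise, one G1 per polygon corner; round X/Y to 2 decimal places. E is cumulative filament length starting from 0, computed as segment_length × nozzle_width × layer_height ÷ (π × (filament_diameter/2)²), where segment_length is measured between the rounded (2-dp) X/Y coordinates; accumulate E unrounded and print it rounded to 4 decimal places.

G0 X-11.00 Y6.00 Z17.75
G1 X-6.25 Y-2.23 E0.3951
G1 X3.25 Y-2.23 E0.7900
G1 X4.54 Y0.00 E0.8971
G1 X24.50 Y0.00 E1.7270
G1 X24.50 Y8.50 E2.0804
G1 X28.00 Y8.50 E2.2259
G1 X28.00 Y30.50 E3.1405
G1 X7.00 Y30.50 E4.0136
G1 X7.00 Y25.50 E4.2215
G1 X0.00 Y25.50 E4.5125
G1 X0.00 Y14.23 E4.9811
G1 X-6.25 Y14.23 E5.2409
G1 X-11.00 Y6.00 E5.6360

At z = 17.75 mm: the 24.5×25.5 cube contributes its full rectangle; the cube at (-4, 8.5) is not intersected at this z (z outside [9.5, 14.5]); the cube at (7, 8.5) (footprint 21×22) is included at this height; the r=9.5 cylinder at (-1.5, 6) gives a regular 6-gon of circumradius 9.5 (constant along its height); Merging all regions: the regions partially overlap (shared area 381.39 mm²), so overlapping operands fuse into one piece — 1 connected region. The outline is a single polygon with 13 vertices. Extrusion per mm of travel: 0.4 × 0.25 / (π × 0.875²) = 0.041575. Accumulating E over each segment gives final E = 5.6360.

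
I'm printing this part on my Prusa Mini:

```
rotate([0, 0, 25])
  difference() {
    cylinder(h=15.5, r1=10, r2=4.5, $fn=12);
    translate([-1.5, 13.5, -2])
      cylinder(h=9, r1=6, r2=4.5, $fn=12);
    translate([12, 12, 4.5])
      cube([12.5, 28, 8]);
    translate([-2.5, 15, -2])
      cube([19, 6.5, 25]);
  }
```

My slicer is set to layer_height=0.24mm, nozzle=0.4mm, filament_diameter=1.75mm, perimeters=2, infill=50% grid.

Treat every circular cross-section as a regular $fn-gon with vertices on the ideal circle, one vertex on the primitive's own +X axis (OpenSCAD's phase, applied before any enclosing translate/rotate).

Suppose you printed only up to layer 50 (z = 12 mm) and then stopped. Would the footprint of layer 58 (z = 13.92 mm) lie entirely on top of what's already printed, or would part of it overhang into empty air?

entirely on top

Compare the two slices. At z = 12: the cone (r1=10→r2=4.5) has section circumradius 5.742 here — a regular 12-gon (area = (12/2)·5.742²·sin(360°/12) = 98.91 mm²); the cone at (-1.5, 13.5) is not intersected at this z (z outside [-2, 7]); the cube at (12, 12) (footprint 12.5×28) is included at this height (area 350.00 mm²); the cube at (-2.5, 15) is present — its section is the full 19×6.5 rectangle (area 123.50 mm²); Subtracting the remaining from the first: starting from the cone (98.91 mm²), the 12.5×28 cube at (12, 12) misses the remaining region (no effect); the 19×6.5 cube at (-2.5, 15) misses the remaining region (no effect) — area = 98.91 mm²; (rotated 25° about Z; rotation is an isometry so areas/perimeters/island counts are preserved). At z = 13.92: the cone (r1=10→r2=4.5) has section circumradius 5.061 here — a regular 12-gon (area = (12/2)·5.061²·sin(360°/12) = 76.83 mm²); the cone at (-1.5, 13.5) does not reach this height (z outside [-2, 7]); the cube at (12, 12) is not intersected at this z (z outside [4.5, 12.5]); the 19×6.5 cube at (-2.5, 15) contributes its full rectangle (area 123.50 mm²); Taking the first minus the rest: starting from the cone (76.83 mm²), the 19×6.5 cube at (-2.5, 15) misses the remaining region (no effect) — area = 76.83 mm²; (whole slice rotated 25° about Z — lengths, areas and connectivity unchanged). Checking containment: the cross-section at z = 13.92 is a subset of the cross-section at z = 12.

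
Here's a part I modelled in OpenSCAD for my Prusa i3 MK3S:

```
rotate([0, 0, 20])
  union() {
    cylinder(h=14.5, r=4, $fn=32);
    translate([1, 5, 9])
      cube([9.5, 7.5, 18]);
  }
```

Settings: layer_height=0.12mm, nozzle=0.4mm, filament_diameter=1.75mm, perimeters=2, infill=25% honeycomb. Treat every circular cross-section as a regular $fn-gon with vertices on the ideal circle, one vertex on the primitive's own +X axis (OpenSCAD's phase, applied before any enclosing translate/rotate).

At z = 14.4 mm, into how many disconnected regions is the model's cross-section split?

2

At z = 14.4 mm: the cylinder: section is a regular 32-gon, circumradius r=4; the 9.5×7.5 cube at (1, 5) contributes its full rectangle; Merging all regions: the 2 present regions are separate (no shared area or edge), so areas and boundary lengths simply add and each stays a separate island — 2 connected regions; (rotated 20° about Z; rotation is an isometry so areas/perimeters/island counts are preserved). The result has 2 disconnected regions.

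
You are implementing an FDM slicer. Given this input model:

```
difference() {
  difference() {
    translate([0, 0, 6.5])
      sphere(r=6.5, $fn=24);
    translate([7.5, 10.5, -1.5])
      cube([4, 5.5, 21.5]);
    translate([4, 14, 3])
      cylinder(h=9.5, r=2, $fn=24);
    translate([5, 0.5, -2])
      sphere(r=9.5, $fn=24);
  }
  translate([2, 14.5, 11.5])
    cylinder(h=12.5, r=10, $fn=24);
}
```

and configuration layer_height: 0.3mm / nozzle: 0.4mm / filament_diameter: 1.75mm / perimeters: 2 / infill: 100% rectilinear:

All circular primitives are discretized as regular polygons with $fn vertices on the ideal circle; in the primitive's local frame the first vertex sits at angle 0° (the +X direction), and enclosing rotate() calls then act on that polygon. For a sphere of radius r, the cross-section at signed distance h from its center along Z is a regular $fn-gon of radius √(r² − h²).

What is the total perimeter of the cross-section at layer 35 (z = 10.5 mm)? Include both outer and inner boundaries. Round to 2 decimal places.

At z = 10.5 mm: the r=6.5 sphere slices to a regular 24-gon of circumradius 5.123 (√(r²−h²) with h=4 from center) (perimeter = 2·24·5.123·sin(180°/24) = 32.10 mm); the cube at (7.5, 10.5) (footprint 4×5.5) is included at this height (perimeter 19.00 mm); the cylinder at (4, 14): section is a regular 24-gon, circumradius r=2 (perimeter = 2·24·2.000·sin(180°/24) = 12.53 mm); the sphere at (5, 0.5) is absent (|z−center|=12.500 > r=9.5); Subtracting the remaining from the first: starting from the r=6.5 sphere, the 4×5.5 cube at (7.5, 10.5) misses the remaining region (no effect); the r=2 cylinder at (4, 14) misses the remaining region (no effect) — boundary = 32.10 mm; the cylinder at (2, 14.5) is absent (z outside [11.5, 24]); Taking the first minus the rest: none of the subtracted shapes is present at this height, so that combined region is unchanged — boundary = 32.10 mm. Overall, the cross-section is a single solid region. Total boundary length (outer) = 32.10 mm.

32.10 mm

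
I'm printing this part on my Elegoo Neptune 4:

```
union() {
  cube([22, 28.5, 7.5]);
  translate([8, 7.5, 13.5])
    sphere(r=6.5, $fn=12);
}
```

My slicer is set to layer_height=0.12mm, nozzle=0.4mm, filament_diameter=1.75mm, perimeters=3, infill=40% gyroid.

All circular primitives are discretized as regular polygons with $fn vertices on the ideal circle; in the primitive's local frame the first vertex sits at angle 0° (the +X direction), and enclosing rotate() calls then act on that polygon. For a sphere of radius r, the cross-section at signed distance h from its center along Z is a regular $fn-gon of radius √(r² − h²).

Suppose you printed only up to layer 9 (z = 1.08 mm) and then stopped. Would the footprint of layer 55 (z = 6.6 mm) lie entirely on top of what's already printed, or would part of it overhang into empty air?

Compare the two slices. At z = 1.08: the cube is present — its section is the full 22×28.5 rectangle (area 627.00 mm²); the sphere at (8, 7.5) is absent (|z−center|=12.420 > r=6.5); Combining (union): only the 22×28.5 cube is present, so the union is just that shape — area = 627.00 mm². At z = 6.6: the cube (footprint 22×28.5) is included at this height (area 627.00 mm²); the sphere at (8, 7.5) is absent (|z−center|=6.900 > r=6.5); Combining (union): only the 22×28.5 cube is present, so the union is just that shape — area = 627.00 mm². Checking containment: the cross-section at z = 6.6 is a subset of the cross-section at z = 1.08.

entirely on top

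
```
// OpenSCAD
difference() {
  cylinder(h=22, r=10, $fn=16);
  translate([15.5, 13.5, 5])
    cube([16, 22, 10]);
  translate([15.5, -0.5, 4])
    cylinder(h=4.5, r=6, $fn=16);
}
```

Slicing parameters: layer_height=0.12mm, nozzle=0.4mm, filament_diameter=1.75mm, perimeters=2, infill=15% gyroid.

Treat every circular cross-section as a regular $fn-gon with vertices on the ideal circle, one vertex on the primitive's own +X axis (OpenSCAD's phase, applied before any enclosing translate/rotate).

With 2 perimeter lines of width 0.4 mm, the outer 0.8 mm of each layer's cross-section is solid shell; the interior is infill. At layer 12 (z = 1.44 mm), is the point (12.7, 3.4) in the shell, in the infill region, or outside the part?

At z = 1.44 mm: the cylinder: section is a regular 16-gon, circumradius r=10; the cube at (15.5, 13.5) does not reach this height (z outside [5, 15]); the cylinder at (15.5, -0.5) is not intersected at this z (z outside [4, 8.5]); Subtracting the remaining from the first: none of the subtracted shapes is present at this height, so the r=10 cylinder is unchanged — 1 connected region. Overall, the cross-section is a single solid region. The nearest boundary edge runs (10.00, 0.00)→(9.24, 3.83); distance from the point to it = 3.31 mm. The point is not inside any of the regions above, so it lies outside the cross-section (3.31 mm from the nearest boundary).

outside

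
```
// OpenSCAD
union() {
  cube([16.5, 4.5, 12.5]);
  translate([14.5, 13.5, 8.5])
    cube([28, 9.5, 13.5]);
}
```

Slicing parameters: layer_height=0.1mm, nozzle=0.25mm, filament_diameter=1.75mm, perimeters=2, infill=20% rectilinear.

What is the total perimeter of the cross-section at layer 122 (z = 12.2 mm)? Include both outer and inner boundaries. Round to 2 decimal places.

117.00 mm

At z = 12.2 mm: the cube is present — its section is the full 16.5×4.5 rectangle (perimeter 42.00 mm); the 28×9.5 cube at (14.5, 13.5) contributes its full rectangle (perimeter 75.00 mm); Combining (union): the 2 present regions are separate (no shared area or edge), so areas and boundary lengths simply add and each stays a separate island — boundary = 117.00 mm. Overall, the cross-section has 2 separate islands. Total boundary length (outer) = 117.00 mm.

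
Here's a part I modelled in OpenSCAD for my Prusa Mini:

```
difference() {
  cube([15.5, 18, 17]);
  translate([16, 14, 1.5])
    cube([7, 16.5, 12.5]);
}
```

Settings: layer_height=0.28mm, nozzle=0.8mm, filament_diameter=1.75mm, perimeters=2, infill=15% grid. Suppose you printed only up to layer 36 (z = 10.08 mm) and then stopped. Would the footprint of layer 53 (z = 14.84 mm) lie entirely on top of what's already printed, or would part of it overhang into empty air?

Compare the two slices. At z = 10.08: the 15.5×18 cube contributes its full rectangle (area 279.00 mm²); the cube at (16, 14) is present — its section is the full 7×16.5 rectangle (area 115.50 mm²); Taking the first minus the rest: starting from the 15.5×18 cube (279.00 mm²), the 7×16.5 cube at (16, 14) misses the remaining region (no effect) — area = 279.00 mm². At z = 14.84: the cube is present — its section is the full 15.5×18 rectangle (area 279.00 mm²); the cube at (16, 14) is absent (z outside [1.5, 14]); Taking the first minus the rest: none of the subtracted shapes is present at this height, so the 15.5×18 cube is unchanged — area = 279.00 mm². Checking containment: the cross-section at z = 14.84 is a subset of the cross-section at z = 10.08.

entirely on top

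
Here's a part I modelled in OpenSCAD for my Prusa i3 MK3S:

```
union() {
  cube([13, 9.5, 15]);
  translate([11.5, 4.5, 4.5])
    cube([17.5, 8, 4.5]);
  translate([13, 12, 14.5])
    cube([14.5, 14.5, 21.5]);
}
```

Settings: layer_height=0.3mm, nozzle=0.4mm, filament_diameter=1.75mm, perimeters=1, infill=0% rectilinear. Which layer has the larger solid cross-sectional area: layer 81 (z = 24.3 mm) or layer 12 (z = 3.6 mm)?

Layer 81 (z = 24.3): the cube does not reach this height (z outside [0, 15]); the cube at (11.5, 4.5) is absent (z outside [4.5, 9]); the cube at (13, 12) (footprint 14.5×14.5) is included at this height (area 210.25 mm²); Combining (union): only the 14.5×14.5 cube at (13, 12) is present, so the union is just that shape — area = 210.25 mm². So its area = 210.25 mm². Layer 12 (z = 3.6): the cube (footprint 13×9.5) is included at this height (area 123.50 mm²); the cube at (11.5, 4.5) is not intersected at this z (z outside [4.5, 9]); the cube at (13, 12) is not intersected at this z (z outside [14.5, 36]); Taking the union: only the 13×9.5 cube is present, so the union is just that shape — area = 123.50 mm². So its area = 123.50 mm². Layer 81 is larger (210.25 vs 123.50 mm²).

layer 81 (z = 24.3 mm)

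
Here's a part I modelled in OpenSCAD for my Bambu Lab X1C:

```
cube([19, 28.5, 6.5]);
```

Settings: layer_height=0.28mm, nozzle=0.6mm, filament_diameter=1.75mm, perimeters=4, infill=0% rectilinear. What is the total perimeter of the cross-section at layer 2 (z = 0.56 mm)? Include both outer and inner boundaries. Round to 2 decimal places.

95.00 mm

At z = 0.56 mm: the 19×28.5 cube contributes its full rectangle (perimeter 95.00 mm). Overall, the cross-section is a single solid region. Total boundary length (outer) = 95.00 mm.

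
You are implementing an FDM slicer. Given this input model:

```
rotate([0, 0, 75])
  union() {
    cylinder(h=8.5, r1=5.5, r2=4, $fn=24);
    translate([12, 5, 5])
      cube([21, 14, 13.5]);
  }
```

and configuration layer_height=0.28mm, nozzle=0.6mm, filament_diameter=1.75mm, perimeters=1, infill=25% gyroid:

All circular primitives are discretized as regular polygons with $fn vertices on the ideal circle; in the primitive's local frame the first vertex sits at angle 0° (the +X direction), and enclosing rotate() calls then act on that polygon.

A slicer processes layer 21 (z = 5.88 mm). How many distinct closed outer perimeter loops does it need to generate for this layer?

At z = 5.88 mm: the cone contributes a regular 24-gon of circumradius 4.462 (interpolated between r1=5.5 and r2=4 at t=0.692); the cube at (12, 5) (footprint 21×14) is included at this height; Merging all regions: the 2 present regions are separate (no shared area or edge), so areas and boundary lengths simply add and each stays a separate island — 2 connected regions; (rotated 75° about Z; rotation is an isometry so areas/perimeters/island counts are preserved). The result has 2 disconnected regions.

2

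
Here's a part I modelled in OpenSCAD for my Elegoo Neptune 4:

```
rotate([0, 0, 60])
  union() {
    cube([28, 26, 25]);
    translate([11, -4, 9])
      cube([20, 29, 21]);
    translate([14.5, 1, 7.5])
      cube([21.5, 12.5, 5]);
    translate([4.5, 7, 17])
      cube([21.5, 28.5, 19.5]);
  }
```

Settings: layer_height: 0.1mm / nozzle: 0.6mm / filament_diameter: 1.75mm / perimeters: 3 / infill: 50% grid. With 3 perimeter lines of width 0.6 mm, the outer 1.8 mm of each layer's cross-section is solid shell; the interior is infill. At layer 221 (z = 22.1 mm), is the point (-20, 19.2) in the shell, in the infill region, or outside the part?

infill

At z = 22.1 mm: the cube (footprint 28×26) is included at this height; the cube at (11, -4) (footprint 20×29) is included at this height; the cube at (14.5, 1) is absent (z outside [7.5, 12.5]); the cube at (4.5, 7) is present — its section is the full 21.5×28.5 rectangle; Taking the union: the regions partially overlap (shared area 833.50 mm²), so overlapping operands fuse into one piece — 1 connected region; (rotated 60° about Z; rotation is an isometry so areas/perimeters/island counts are preserved). Overall, the cross-section is a single solid region. Undo the 60° rotation: the query point maps to (6.628, 26.921) in the un-rotated model frame. The nearest boundary edge runs (4.50, 26.00)→(4.50, 35.50); distance from the point to it = 2.13 mm. The point is inside the cross-section and 2.13 mm from the nearest boundary — more than the 1.8 mm shell width (3 × 0.6), so it's in the infill interior.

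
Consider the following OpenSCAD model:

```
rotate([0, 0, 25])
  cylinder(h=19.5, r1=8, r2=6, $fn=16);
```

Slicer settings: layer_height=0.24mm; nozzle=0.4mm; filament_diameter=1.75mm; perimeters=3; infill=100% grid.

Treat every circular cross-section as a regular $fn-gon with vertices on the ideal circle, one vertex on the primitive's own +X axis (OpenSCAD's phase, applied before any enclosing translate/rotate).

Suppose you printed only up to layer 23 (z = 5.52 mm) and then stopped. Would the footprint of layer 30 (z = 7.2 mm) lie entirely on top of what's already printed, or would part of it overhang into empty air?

entirely on top

Compare the two slices. At z = 5.52: the cone contributes a regular 16-gon of circumradius 7.434 (interpolated between r1=8 and r2=6 at t=0.283) (area = (16/2)·7.434²·sin(360°/16) = 169.18 mm²); (whole slice rotated 25° about Z — lengths, areas and connectivity unchanged). At z = 7.2: the cone: at t=0.369 of its height the radius interpolates to r₁+(r₂−r₁)t = 7.262, giving a regular 16-gon of that circumradius (area = (16/2)·7.262²·sin(360°/16) = 161.43 mm²); (rotated 25° about Z; rotation is an isometry so areas/perimeters/island counts are preserved). Checking containment: the cross-section at z = 7.2 is a subset of the cross-section at z = 5.52.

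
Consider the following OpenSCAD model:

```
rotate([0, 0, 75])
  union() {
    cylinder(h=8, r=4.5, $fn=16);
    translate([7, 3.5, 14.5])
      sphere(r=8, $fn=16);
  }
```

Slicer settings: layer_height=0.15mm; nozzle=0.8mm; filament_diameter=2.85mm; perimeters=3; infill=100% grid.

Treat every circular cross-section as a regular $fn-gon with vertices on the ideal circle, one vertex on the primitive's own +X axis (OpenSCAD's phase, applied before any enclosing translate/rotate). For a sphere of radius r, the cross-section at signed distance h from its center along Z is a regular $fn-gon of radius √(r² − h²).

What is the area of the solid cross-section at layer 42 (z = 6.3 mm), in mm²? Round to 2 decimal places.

At z = 6.3 mm: the r=4.5 cylinder contributes a regular 16-gon of circumradius 4.5 (area = (16/2)·4.500²·sin(360°/16) = 61.99 mm²); the sphere at (7, 3.5) does not reach this height (|z−center|=8.200 > r=8); Merging all regions: only the r=4.5 cylinder is present, so the union is just that shape — area = 61.99 mm²; (whole slice rotated 75° about Z — lengths, areas and connectivity unchanged). Overall, the cross-section is a single solid region. Net area = 61.99 mm².

61.99 mm²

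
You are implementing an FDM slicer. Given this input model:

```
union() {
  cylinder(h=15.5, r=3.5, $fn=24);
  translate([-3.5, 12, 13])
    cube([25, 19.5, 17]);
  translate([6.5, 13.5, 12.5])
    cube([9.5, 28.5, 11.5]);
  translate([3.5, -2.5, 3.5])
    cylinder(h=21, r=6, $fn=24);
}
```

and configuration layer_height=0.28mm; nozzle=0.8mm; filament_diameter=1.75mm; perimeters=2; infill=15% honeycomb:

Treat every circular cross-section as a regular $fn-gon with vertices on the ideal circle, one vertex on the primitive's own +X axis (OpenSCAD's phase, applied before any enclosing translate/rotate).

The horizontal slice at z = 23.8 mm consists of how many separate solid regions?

2

At z = 23.8 mm: the cylinder is not intersected at this z (z outside [0, 15.5]); the cube at (-3.5, 12) is present — its section is the full 25×19.5 rectangle; the cube at (6.5, 13.5) is present — its section is the full 9.5×28.5 rectangle; the r=6 cylinder at (3.5, -2.5) contributes a regular 24-gon of circumradius 6; Merging all regions: the regions partially overlap (shared area 171.00 mm²), so overlapping operands fuse into one piece — 2 connected regions. The result has 2 disconnected regions.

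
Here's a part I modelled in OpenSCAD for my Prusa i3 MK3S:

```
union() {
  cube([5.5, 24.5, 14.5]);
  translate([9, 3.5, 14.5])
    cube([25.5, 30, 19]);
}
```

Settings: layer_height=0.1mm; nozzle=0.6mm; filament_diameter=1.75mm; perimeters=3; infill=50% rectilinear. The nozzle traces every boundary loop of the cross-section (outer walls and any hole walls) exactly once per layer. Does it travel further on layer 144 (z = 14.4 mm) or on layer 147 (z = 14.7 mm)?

layer 147 (z = 14.7 mm)

Layer 144 (z = 14.4): the cube (footprint 5.5×24.5) is included at this height (perimeter 60.00 mm); the cube at (9, 3.5) does not reach this height (z outside [14.5, 33.5]); Combining (union): only the 5.5×24.5 cube is present, so the union is just that shape — boundary = 60.00 mm. So its perimeter = 60.00 mm. Layer 147 (z = 14.7): the cube is not intersected at this z (z outside [0, 14.5]); the 25.5×30 cube at (9, 3.5) contributes its full rectangle (perimeter 111.00 mm); Combining (union): only the 25.5×30 cube at (9, 3.5) is present, so the union is just that shape — boundary = 111.00 mm. So its perimeter = 111.00 mm. Layer 147 is larger (111.00 vs 60.00 mm).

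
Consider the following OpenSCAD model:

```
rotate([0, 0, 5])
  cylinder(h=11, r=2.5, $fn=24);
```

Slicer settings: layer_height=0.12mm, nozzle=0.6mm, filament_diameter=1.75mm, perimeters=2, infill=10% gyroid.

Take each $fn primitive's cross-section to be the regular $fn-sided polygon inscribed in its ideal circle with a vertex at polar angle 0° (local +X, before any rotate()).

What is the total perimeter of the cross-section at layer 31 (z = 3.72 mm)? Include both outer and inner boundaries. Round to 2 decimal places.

15.66 mm

At z = 3.72 mm: the r=2.5 cylinder contributes a regular 24-gon of circumradius 2.5 (perimeter = 2·24·2.500·sin(180°/24) = 15.66 mm); (whole slice rotated 5° about Z — lengths, areas and connectivity unchanged). Overall, the cross-section is a single solid region. Total boundary length (outer) = 15.66 mm.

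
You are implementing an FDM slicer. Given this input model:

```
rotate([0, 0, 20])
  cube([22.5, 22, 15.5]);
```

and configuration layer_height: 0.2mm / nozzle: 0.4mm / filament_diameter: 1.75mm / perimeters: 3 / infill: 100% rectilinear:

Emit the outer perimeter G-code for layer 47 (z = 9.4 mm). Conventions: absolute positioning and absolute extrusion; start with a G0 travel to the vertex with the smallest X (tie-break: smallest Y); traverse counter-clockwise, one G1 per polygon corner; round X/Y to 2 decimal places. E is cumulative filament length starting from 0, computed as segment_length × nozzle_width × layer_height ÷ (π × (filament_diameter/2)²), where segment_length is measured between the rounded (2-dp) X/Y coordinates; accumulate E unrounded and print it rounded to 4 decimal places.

At z = 9.4 mm: the cube (footprint 22.5×22) is included at this height; (rotated 20° about Z; rotation is an isometry so areas/perimeters/island counts are preserved). The outline is a single polygon with 4 vertices. Extrusion per mm of travel: 0.4 × 0.2 / (π × 0.875²) = 0.033260. Accumulating E over each segment gives final E = 2.9598.

G0 X-7.52 Y20.67 Z9.40
G1 X0.00 Y0.00 E0.7316
G1 X21.14 Y7.70 E1.4799
G1 X13.62 Y28.37 E2.2115
G1 X-7.52 Y20.67 E2.9598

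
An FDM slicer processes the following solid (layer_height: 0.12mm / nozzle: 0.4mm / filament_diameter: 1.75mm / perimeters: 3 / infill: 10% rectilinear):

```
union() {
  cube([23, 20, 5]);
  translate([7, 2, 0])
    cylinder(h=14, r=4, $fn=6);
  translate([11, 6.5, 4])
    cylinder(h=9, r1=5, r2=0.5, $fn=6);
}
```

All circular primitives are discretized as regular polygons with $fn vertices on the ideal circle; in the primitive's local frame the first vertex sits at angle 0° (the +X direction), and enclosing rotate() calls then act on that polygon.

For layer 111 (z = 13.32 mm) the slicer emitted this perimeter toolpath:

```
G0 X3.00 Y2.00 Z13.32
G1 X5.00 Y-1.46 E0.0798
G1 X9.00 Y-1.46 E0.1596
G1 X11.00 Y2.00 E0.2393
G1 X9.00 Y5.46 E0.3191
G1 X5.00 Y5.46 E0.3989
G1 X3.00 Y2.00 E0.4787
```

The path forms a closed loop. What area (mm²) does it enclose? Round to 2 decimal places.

41.52 mm²

Apply the shoelace formula to the sequence of (X, Y) vertices; enclosed area = 41.52 mm².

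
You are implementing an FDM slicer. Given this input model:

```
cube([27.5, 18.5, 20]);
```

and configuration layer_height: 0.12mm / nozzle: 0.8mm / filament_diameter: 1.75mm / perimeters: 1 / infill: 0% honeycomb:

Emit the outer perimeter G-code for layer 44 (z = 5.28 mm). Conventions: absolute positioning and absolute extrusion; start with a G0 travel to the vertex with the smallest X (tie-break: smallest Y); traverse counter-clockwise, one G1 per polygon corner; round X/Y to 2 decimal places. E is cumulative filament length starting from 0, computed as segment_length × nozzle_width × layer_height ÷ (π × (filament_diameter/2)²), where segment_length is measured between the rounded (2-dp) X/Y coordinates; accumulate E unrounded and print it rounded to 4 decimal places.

At z = 5.28 mm: the 27.5×18.5 cube contributes its full rectangle. The outline is a single polygon with 4 vertices. Extrusion per mm of travel: 0.8 × 0.12 / (π × 0.875²) = 0.039912. Accumulating E over each segment gives final E = 3.6719.

G0 X0.00 Y0.00 Z5.28
G1 X27.50 Y0.00 E1.0976
G1 X27.50 Y18.50 E1.8360
G1 X0.00 Y18.50 E2.9335
G1 X0.00 Y0.00 E3.6719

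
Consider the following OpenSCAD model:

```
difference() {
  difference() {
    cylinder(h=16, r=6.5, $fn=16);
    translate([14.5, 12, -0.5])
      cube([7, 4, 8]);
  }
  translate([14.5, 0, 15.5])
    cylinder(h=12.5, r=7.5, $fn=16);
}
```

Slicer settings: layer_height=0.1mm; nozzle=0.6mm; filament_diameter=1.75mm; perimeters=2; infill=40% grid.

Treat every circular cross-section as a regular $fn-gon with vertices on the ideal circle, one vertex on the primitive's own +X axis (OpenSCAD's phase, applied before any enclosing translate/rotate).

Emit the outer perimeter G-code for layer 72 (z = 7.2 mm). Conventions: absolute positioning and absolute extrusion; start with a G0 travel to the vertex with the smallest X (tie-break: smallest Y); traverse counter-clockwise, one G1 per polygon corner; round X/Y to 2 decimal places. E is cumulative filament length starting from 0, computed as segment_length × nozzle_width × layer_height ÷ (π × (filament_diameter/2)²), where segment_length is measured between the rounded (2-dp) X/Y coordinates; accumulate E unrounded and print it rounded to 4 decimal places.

At z = 7.2 mm: the r=6.5 cylinder contributes a regular 16-gon of circumradius 6.5; the cube at (14.5, 12) (footprint 7×4) is included at this height; Subtracting the remaining from the first: starting from the r=6.5 cylinder, the 7×4 cube at (14.5, 12) misses the remaining region (no effect) — 1 connected region; the cylinder at (14.5, 0) is absent (z outside [15.5, 28]); Subtracting the remaining from the first: none of the subtracted shapes is present at this height, so that combined region is unchanged — 1 connected region. The outline is a single polygon with 16 vertices. Extrusion per mm of travel: 0.6 × 0.1 / (π × 0.875²) = 0.024945. Accumulating E over each segment gives final E = 1.0129.

G0 X-6.50 Y0.00 Z7.20
G1 X-6.01 Y-2.49 E0.0633
G1 X-4.60 Y-4.60 E0.1266
G1 X-2.49 Y-6.01 E0.1899
G1 X0.00 Y-6.50 E0.2532
G1 X2.49 Y-6.01 E0.3165
G1 X4.60 Y-4.60 E0.3798
G1 X6.01 Y-2.49 E0.4431
G1 X6.50 Y0.00 E0.5064
G1 X6.01 Y2.49 E0.5697
G1 X4.60 Y4.60 E0.6330
G1 X2.49 Y6.01 E0.6964
G1 X0.00 Y6.50 E0.7597
G1 X-2.49 Y6.01 E0.8230
G1 X-4.60 Y4.60 E0.8863
G1 X-6.01 Y2.49 E0.9496
G1 X-6.50 Y0.00 E1.0129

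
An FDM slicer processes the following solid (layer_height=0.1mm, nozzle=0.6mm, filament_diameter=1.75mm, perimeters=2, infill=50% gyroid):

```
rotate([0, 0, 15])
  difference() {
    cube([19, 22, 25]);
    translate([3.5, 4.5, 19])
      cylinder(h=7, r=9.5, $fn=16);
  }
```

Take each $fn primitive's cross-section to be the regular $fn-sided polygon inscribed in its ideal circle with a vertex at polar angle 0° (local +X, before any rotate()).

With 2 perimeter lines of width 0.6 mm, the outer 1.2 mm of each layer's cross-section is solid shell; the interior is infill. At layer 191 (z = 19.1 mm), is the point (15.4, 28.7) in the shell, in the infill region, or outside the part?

outside

At z = 19.1 mm: the cube is present — its section is the full 19×22 rectangle; the cylinder at (3.5, 4.5): section is a regular 16-gon, circumradius r=9.5; After the difference (first − rest): starting from the 19×22 cube, the r=9.5 cylinder at (3.5, 4.5) partially overlaps it — only the 157.42 mm² overlap (of its 276.30 mm²) is removed, clipping the outline — 1 connected region; (whole slice rotated 15° about Z — lengths, areas and connectivity unchanged). Overall, the cross-section is a single solid region. Undo the 15° rotation: the query point maps to (22.303, 23.736) in the un-rotated model frame. The nearest boundary edge runs (0.00, 22.00)→(19.00, 22.00); distance from the point to it = 3.73 mm. The point is not inside any of the regions above, so it lies outside the cross-section (3.73 mm from the nearest boundary).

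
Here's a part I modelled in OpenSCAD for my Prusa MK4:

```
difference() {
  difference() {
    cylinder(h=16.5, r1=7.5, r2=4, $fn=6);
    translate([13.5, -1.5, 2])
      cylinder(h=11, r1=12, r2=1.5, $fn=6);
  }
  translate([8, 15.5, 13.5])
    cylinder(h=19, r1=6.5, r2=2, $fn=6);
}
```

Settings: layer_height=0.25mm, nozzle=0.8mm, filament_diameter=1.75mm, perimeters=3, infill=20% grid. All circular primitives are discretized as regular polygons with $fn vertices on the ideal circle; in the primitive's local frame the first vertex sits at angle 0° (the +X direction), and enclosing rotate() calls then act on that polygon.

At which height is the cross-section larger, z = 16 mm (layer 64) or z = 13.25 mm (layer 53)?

layer 53 (z = 13.25 mm)

Layer 64 (z = 16): the cone contributes a regular 6-gon of circumradius 4.106 (interpolated between r1=7.5 and r2=4 at t=0.970) (area = (6/2)·4.106²·sin(360°/6) = 43.80 mm²); the cone at (13.5, -1.5) is absent (z outside [2, 13]); Subtracting the remaining from the first: none of the subtracted shapes is present at this height, so the cone is unchanged — area = 43.80 mm²; the cone at (8, 15.5): at t=0.132 of its height the radius interpolates to r₁+(r₂−r₁)t = 5.908, giving a regular 6-gon of that circumradius (area = (6/2)·5.908²·sin(360°/6) = 90.68 mm²); Subtracting the remaining from the first: starting from that combined region (43.80 mm²), the cone at (8, 15.5) misses the remaining region (no effect) — area = 43.80 mm². So its area = 43.80 mm². Layer 53 (z = 13.25): the cone (r1=7.5→r2=4) has section circumradius 4.689 here — a regular 6-gon (area = (6/2)·4.689²·sin(360°/6) = 57.13 mm²); the cone at (13.5, -1.5) does not reach this height (z outside [2, 13]); Taking the first minus the rest: none of the subtracted shapes is present at this height, so the cone is unchanged — area = 57.13 mm²; the cone at (8, 15.5) is absent (z outside [13.5, 32.5]); Subtracting the remaining from the first: none of the subtracted shapes is present at this height, so that combined region is unchanged — area = 57.13 mm². So its area = 57.13 mm². Layer 53 is larger (57.13 vs 43.80 mm²).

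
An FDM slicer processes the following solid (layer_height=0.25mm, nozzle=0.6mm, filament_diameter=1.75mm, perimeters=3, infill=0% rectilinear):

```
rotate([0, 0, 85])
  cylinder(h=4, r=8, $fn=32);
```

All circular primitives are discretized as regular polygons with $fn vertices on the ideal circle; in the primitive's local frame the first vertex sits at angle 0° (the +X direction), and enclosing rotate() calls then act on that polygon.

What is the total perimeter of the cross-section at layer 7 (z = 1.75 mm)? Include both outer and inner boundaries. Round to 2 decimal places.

50.18 mm

At z = 1.75 mm: the cylinder: section is a regular 32-gon, circumradius r=8 (perimeter = 2·32·8.000·sin(180°/32) = 50.18 mm); (whole slice rotated 85° about Z — lengths, areas and connectivity unchanged). Overall, the cross-section is a single solid region. Total boundary length (outer) = 50.18 mm.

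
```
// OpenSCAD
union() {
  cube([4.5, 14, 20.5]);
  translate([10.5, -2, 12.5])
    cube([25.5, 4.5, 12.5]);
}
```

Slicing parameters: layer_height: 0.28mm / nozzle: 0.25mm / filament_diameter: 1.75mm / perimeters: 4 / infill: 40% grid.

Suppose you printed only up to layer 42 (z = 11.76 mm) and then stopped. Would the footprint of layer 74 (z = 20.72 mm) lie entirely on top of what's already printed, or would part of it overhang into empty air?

Compare the two slices. At z = 11.76: the cube (footprint 4.5×14) is included at this height (area 63.00 mm²); the cube at (10.5, -2) is not intersected at this z (z outside [12.5, 25]); Taking the union: only the 4.5×14 cube is present, so the union is just that shape — area = 63.00 mm². At z = 20.72: the cube is not intersected at this z (z outside [0, 20.5]); the cube at (10.5, -2) is present — its section is the full 25.5×4.5 rectangle (area 114.75 mm²); Merging all regions: only the 25.5×4.5 cube at (10.5, -2) is present, so the union is just that shape — area = 114.75 mm². Checking containment: at z = 20.72 the cross-section extends beyond the z = 11.76 cross-section by about 114.75 mm².

part overhangs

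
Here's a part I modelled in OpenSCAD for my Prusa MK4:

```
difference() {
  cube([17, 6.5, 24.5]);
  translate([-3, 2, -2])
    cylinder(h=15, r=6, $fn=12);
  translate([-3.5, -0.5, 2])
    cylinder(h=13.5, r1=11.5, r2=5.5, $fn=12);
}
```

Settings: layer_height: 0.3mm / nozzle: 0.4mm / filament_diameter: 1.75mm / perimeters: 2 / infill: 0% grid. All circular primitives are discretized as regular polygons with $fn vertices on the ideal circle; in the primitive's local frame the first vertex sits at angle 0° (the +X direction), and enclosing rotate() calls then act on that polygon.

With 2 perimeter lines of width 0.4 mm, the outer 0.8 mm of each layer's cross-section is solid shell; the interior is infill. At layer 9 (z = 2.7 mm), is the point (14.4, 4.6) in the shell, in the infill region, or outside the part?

At z = 2.7 mm: the 17×6.5 cube contributes its full rectangle; the r=6 cylinder at (-3, 2) gives a regular 12-gon of circumradius 6 (constant along its height); the cone at (-3.5, -0.5) contributes a regular 12-gon of circumradius 11.189 (interpolated between r1=11.5 and r2=5.5 at t=0.052); Subtracting the remaining from the first: starting from the 17×6.5 cube, the r=6 cylinder at (-3, 2) partially overlaps it — only the 15.43 mm² overlap (of its 108.00 mm²) is removed, clipping the outline; the cone at (-3.5, -0.5) partially overlaps it — only the 27.30 mm² overlap (of its 375.57 mm²) is removed, clipping the outline — 1 connected region. Overall, the cross-section is a single solid region. The nearest boundary edge runs (4.78, 6.50)→(17.00, 6.50); distance from the point to it = 1.90 mm. The point is inside the cross-section and 1.90 mm from the nearest boundary — more than the 0.8 mm shell width (2 × 0.4), so it's in the infill interior.

infill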